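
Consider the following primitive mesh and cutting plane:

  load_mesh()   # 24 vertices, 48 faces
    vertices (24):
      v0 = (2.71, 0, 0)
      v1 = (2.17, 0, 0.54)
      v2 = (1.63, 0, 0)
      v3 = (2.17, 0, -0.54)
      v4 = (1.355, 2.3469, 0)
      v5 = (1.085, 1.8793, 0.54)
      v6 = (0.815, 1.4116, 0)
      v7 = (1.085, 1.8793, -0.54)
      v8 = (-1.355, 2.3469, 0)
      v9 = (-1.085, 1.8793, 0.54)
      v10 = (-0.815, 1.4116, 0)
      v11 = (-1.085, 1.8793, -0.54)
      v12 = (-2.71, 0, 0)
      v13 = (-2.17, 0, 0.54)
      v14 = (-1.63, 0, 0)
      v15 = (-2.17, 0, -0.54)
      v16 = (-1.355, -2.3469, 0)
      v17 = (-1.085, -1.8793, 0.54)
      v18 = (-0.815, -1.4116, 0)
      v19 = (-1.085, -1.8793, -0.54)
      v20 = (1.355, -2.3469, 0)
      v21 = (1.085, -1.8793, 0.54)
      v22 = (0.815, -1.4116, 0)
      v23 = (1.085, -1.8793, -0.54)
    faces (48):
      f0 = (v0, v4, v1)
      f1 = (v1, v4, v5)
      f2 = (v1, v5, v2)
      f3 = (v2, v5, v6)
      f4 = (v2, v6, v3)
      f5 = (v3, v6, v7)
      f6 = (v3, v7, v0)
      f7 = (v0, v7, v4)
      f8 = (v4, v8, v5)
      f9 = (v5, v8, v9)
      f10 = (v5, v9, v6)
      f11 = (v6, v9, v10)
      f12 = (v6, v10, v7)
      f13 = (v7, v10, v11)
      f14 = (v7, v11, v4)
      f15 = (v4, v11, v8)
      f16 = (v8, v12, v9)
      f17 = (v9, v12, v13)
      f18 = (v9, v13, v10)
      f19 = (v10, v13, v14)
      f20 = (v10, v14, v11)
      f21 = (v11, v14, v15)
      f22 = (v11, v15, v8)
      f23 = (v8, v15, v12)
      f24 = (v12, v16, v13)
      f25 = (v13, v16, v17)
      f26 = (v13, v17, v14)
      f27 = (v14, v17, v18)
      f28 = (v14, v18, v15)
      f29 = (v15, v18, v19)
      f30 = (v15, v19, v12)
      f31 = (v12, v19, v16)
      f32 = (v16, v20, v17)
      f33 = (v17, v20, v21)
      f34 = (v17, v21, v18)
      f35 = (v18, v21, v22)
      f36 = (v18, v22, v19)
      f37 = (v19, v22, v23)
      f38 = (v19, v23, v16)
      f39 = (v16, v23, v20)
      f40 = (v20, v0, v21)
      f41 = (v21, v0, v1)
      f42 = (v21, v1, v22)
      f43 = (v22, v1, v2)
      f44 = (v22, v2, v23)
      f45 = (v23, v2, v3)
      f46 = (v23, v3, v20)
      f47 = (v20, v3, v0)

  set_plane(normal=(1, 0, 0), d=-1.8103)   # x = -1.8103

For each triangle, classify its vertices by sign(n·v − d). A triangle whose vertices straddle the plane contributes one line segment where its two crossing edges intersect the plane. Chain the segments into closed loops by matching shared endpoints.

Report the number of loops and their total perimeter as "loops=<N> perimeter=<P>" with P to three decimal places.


loops=1 perimeter=7.198

Straddling triangles (14 of 48):
  (v8,v12,v9) [+-+] → (-1.8103, 1.55831, 0)–(-1.8103, 1.0405, 0.298977)  len=0.5979
  (v9,v12,v13) [+--] → (-1.8103, 1.0405, 0.298977)–(-1.8103, 0.623027, 0.54)  len=0.4821
  (v9,v13,v10) [+-+] → (-1.8103, 0.623027, 0.54)–(-1.8103, 0.374725, 0.396651)  len=0.2867
  (v10,v13,v14) [+-+] → (-1.8103, 0.374725, 0.396651)–(-1.8103, 0, 0.1803)  len=0.4327
  (v11,v14,v15) [++-] → (-1.8103, 0, -0.1803)–(-1.8103, 0.623027, -0.54)  len=0.7194
  (v11,v15,v8) [+-+] → (-1.8103, 0.623027, -0.54)–(-1.8103, 1.0358, -0.301671)  len=0.4766
  (v8,v15,v12) [+--] → (-1.8103, 1.0358, -0.301671)–(-1.8103, 1.55831, 0)  len=0.6033
  (v12,v16,v13) [-+-] → (-1.8103, -1.55831, 0)–(-1.8103, -1.0358, 0.301671)  len=0.6033
  (v13,v16,v17) [-++] → (-1.8103, -1.0358, 0.301671)–(-1.8103, -0.623027, 0.54)  len=0.4766
  (v13,v17,v14) [-++] → (-1.8103, -0.623027, 0.54)–(-1.8103, 0, 0.1803)  len=0.7194
  (v14,v18,v15) [++-] → (-1.8103, -0.374725, -0.396651)–(-1.8103, 0, -0.1803)  len=0.4327
  (v15,v18,v19) [-++] → (-1.8103, -0.374725, -0.396651)–(-1.8103, -0.623027, -0.54)  len=0.2867
  (v15,v19,v12) [-+-] → (-1.8103, -0.623027, -0.54)–(-1.8103, -1.0405, -0.298977)  len=0.4821
  (v12,v19,v16) [-++] → (-1.8103, -1.0405, -0.298977)–(-1.8103, -1.55831, 0)  len=0.5979

Chained into 1 loop(s):
  loop 1: 14 segments, perimeter = 7.1975
Total perimeter = 7.198


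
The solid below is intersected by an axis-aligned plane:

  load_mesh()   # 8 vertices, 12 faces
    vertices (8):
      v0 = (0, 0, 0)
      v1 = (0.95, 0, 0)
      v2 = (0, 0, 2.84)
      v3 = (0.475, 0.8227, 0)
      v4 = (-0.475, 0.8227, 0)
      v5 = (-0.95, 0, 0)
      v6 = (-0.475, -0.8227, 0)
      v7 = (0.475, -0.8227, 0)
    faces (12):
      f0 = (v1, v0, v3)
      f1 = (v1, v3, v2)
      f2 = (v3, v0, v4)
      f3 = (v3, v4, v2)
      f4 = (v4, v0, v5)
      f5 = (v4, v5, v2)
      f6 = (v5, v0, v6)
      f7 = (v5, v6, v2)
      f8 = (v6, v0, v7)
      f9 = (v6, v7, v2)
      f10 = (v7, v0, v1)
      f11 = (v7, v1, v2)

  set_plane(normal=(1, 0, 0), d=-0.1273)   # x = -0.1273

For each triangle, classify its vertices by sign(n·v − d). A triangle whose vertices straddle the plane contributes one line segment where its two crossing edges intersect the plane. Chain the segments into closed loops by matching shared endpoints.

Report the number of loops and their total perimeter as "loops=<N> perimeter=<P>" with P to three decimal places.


Straddling triangles (8 of 12):
  (v3,v0,v4) [++-] → (-0.1273, 0.220484, 0)–(-0.1273, 0.8227, 0)  len=0.6022
  (v3,v4,v2) [+-+] → (-0.1273, 0.8227, 0)–(-0.1273, 0.220484, 2.07888)  len=2.1643
  (v4,v0,v5) [-+-] → (-0.1273, 0.220484, 0)–(-0.1273, 0, 0)  len=0.2205
  (v4,v5,v2) [--+] → (-0.1273, 0, 2.45944)–(-0.1273, 0.220484, 2.07888)  len=0.4398
  (v5,v0,v6) [-+-] → (-0.1273, 0, 0)–(-0.1273, -0.220484, 0)  len=0.2205
  (v5,v6,v2) [--+] → (-0.1273, -0.220484, 2.07888)–(-0.1273, 0, 2.45944)  len=0.4398
  (v6,v0,v7) [-++] → (-0.1273, -0.220484, 0)–(-0.1273, -0.8227, 0)  len=0.6022
  (v6,v7,v2) [-++] → (-0.1273, -0.8227, 0)–(-0.1273, -0.220484, 2.07888)  len=2.1643

Chained into 1 loop(s):
  loop 1: 8 segments, perimeter = 6.8537
Total perimeter = 6.854

loops=1 perimeter=6.854


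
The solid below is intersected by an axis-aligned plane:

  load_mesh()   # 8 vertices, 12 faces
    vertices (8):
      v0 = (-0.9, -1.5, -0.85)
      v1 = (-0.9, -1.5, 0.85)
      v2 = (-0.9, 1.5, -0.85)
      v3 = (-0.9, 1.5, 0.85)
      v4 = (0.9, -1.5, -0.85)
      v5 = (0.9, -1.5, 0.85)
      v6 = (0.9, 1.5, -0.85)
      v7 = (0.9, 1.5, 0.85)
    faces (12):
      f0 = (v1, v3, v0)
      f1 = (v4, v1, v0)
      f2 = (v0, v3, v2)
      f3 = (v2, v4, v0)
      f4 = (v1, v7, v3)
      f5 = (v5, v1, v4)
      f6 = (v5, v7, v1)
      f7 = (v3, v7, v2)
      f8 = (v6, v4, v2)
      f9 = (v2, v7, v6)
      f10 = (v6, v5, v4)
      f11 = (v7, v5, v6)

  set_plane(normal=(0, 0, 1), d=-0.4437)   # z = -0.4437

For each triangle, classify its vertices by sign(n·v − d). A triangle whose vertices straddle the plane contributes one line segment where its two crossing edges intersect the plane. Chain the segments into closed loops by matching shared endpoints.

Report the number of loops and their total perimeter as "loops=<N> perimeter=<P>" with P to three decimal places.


loops=1 perimeter=9.600

Straddling triangles (8 of 12):
  (v1,v3,v0) [++-] → (-0.9, -0.783, -0.4437)–(-0.9, -1.5, -0.4437)  len=0.7170
  (v4,v1,v0) [-+-] → (0.4698, -1.5, -0.4437)–(-0.9, -1.5, -0.4437)  len=1.3698
  (v0,v3,v2) [-+-] → (-0.9, -0.783, -0.4437)–(-0.9, 1.5, -0.4437)  len=2.2830
  (v5,v1,v4) [++-] → (0.4698, -1.5, -0.4437)–(0.9, -1.5, -0.4437)  len=0.4302
  (v3,v7,v2) [++-] → (-0.4698, 1.5, -0.4437)–(-0.9, 1.5, -0.4437)  len=0.4302
  (v2,v7,v6) [-+-] → (-0.4698, 1.5, -0.4437)–(0.9, 1.5, -0.4437)  len=1.3698
  (v6,v5,v4) [-+-] → (0.9, 0.783, -0.4437)–(0.9, -1.5, -0.4437)  len=2.2830
  (v7,v5,v6) [++-] → (0.9, 0.783, -0.4437)–(0.9, 1.5, -0.4437)  len=0.7170

Chained into 1 loop(s):
  loop 1: 8 segments, perimeter = 9.6000
Total perimeter = 9.600


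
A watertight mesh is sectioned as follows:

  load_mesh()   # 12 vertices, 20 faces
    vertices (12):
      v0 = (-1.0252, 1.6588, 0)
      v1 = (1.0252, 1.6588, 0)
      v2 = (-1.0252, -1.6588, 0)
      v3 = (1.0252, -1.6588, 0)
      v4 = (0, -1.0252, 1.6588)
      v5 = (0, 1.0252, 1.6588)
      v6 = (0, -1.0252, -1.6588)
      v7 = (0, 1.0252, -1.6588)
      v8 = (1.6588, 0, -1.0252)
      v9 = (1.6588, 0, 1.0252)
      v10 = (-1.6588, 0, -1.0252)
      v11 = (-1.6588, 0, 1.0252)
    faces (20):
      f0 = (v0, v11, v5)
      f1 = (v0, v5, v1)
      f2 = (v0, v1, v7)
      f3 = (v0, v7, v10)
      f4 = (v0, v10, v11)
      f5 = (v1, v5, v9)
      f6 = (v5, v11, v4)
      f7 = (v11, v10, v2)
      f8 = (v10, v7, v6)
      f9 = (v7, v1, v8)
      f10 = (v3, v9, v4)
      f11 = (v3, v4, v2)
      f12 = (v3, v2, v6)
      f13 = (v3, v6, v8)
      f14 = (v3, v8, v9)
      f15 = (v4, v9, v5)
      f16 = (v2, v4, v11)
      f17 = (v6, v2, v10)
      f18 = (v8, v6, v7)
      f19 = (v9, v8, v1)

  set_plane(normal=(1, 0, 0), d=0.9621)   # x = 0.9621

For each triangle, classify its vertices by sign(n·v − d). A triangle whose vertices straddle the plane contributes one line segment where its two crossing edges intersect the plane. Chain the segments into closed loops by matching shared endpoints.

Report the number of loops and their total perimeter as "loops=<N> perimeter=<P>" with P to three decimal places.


loops=1 perimeter=8.887

Straddling triangles (10 of 20):
  (v0,v5,v1) [--+] → (0.9621, 1.6198, 0.102097)–(0.9621, 1.6588, 0)  len=0.1093
  (v0,v1,v7) [-+-] → (0.9621, 1.6588, 0)–(0.9621, 1.6198, -0.102097)  len=0.1093
  (v1,v5,v9) [+-+] → (0.9621, 1.6198, 0.102097)–(0.9621, 0.430586, 1.29131)  len=1.6818
  (v7,v1,v8) [-++] → (0.9621, 1.6198, -0.102097)–(0.9621, 0.430586, -1.29131)  len=1.6818
  (v3,v9,v4) [++-] → (0.9621, -0.430586, 1.29131)–(0.9621, -1.6198, 0.102097)  len=1.6818
  (v3,v4,v2) [+--] → (0.9621, -1.6198, 0.102097)–(0.9621, -1.6588, 0)  len=0.1093
  (v3,v2,v6) [+--] → (0.9621, -1.6588, 0)–(0.9621, -1.6198, -0.102097)  len=0.1093
  (v3,v6,v8) [+-+] → (0.9621, -1.6198, -0.102097)–(0.9621, -0.430586, -1.29131)  len=1.6818
  (v4,v9,v5) [-+-] → (0.9621, -0.430586, 1.29131)–(0.9621, 0.430586, 1.29131)  len=0.8612
  (v8,v6,v7) [+--] → (0.9621, -0.430586, -1.29131)–(0.9621, 0.430586, -1.29131)  len=0.8612

Chained into 1 loop(s):
  loop 1: 10 segments, perimeter = 8.8867
Total perimeter = 8.887


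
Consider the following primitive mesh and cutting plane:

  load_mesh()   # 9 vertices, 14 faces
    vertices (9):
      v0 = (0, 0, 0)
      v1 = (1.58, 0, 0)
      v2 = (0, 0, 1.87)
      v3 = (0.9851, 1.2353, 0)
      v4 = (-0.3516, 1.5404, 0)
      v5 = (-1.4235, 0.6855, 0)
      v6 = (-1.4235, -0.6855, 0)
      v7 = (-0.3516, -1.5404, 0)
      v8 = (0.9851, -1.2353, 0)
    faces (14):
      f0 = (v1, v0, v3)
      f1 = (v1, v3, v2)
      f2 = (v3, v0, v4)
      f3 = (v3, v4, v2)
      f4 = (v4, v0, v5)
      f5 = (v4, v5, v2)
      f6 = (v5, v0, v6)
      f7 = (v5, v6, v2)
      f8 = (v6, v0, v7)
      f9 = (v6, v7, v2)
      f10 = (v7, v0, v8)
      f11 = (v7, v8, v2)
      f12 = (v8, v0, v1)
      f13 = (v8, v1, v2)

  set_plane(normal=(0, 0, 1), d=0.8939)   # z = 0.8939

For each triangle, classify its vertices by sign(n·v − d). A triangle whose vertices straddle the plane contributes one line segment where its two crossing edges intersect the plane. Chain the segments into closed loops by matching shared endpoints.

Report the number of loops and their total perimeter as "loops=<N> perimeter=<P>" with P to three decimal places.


Straddling triangles (7 of 14):
  (v1,v3,v2) [--+] → (0.514201, 0.6448, 0.8939)–(0.824726, 0, 0.8939)  len=0.7157
  (v3,v4,v2) [--+] → (-0.183528, 0.804056, 0.8939)–(0.514201, 0.6448, 0.8939)  len=0.7157
  (v4,v5,v2) [--+] → (-0.743037, 0.357816, 0.8939)–(-0.183528, 0.804056, 0.8939)  len=0.7157
  (v5,v6,v2) [--+] → (-0.743037, -0.357816, 0.8939)–(-0.743037, 0.357816, 0.8939)  len=0.7156
  (v6,v7,v2) [--+] → (-0.183528, -0.804056, 0.8939)–(-0.743037, -0.357816, 0.8939)  len=0.7157
  (v7,v8,v2) [--+] → (0.514201, -0.6448, 0.8939)–(-0.183528, -0.804056, 0.8939)  len=0.7157
  (v8,v1,v2) [--+] → (0.824726, 0, 0.8939)–(0.514201, -0.6448, 0.8939)  len=0.7157

Chained into 1 loop(s):
  loop 1: 7 segments, perimeter = 5.0097
Total perimeter = 5.010

loops=1 perimeter=5.010


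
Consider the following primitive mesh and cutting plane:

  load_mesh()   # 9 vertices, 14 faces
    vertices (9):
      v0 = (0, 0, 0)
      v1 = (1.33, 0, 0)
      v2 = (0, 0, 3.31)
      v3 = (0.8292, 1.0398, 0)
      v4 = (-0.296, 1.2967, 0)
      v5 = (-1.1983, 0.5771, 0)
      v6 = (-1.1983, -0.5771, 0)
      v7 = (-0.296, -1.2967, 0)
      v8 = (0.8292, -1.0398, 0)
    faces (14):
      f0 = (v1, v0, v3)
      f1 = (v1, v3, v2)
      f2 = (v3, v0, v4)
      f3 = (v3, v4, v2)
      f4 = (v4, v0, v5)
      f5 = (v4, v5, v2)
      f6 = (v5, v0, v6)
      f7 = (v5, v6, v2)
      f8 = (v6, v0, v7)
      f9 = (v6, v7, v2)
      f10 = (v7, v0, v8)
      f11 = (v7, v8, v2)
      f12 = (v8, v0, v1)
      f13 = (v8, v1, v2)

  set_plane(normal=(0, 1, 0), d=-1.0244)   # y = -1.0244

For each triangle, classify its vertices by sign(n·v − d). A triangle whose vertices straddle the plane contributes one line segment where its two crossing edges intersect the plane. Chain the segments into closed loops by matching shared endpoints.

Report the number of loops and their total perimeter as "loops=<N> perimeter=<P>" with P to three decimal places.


loops=1 perimeter=3.564

Straddling triangles (6 of 14):
  (v6,v0,v7) [++-] → (-0.233842, -1.0244, 0)–(-0.637435, -1.0244, 0)  len=0.4036
  (v6,v7,v2) [+-+] → (-0.637435, -1.0244, 0)–(-0.233842, -1.0244, 0.695082)  len=0.8038
  (v7,v0,v8) [-+-] → (-0.233842, -1.0244, 0)–(0.816919, -1.0244, 0)  len=1.0508
  (v7,v8,v2) [--+] → (0.816919, -1.0244, 0.0490229)–(-0.233842, -1.0244, 0.695082)  len=1.2335
  (v8,v0,v1) [-++] → (0.816919, -1.0244, 0)–(0.836617, -1.0244, 0)  len=0.0197
  (v8,v1,v2) [-++] → (0.836617, -1.0244, 0)–(0.816919, -1.0244, 0.0490229)  len=0.0528

Chained into 1 loop(s):
  loop 1: 6 segments, perimeter = 3.5641
Total perimeter = 3.564


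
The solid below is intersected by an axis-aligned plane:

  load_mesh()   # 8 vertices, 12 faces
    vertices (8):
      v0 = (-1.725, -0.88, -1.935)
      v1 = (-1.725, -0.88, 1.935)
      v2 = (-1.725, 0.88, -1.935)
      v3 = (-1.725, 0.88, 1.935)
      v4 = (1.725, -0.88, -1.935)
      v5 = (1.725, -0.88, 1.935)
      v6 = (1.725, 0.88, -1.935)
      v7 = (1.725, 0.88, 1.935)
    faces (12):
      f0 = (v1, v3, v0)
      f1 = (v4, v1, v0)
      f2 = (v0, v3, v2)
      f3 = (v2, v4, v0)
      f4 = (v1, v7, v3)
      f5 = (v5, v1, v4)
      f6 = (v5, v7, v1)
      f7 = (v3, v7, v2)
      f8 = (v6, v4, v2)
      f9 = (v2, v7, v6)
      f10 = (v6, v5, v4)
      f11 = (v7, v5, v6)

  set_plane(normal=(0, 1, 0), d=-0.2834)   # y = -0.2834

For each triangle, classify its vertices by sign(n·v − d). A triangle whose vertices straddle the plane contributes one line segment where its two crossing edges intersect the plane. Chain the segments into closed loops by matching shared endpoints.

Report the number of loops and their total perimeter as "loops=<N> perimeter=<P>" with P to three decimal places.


Straddling triangles (8 of 12):
  (v1,v3,v0) [-+-] → (-1.725, -0.2834, 1.935)–(-1.725, -0.2834, -0.623158)  len=2.5582
  (v0,v3,v2) [-++] → (-1.725, -0.2834, -0.623158)–(-1.725, -0.2834, -1.935)  len=1.3118
  (v2,v4,v0) [+--] → (0.555528, -0.2834, -1.935)–(-1.725, -0.2834, -1.935)  len=2.2805
  (v1,v7,v3) [-++] → (-0.555528, -0.2834, 1.935)–(-1.725, -0.2834, 1.935)  len=1.1695
  (v5,v7,v1) [-+-] → (1.725, -0.2834, 1.935)–(-0.555528, -0.2834, 1.935)  len=2.2805
  (v6,v4,v2) [+-+] → (1.725, -0.2834, -1.935)–(0.555528, -0.2834, -1.935)  len=1.1695
  (v6,v5,v4) [+--] → (1.725, -0.2834, 0.623158)–(1.725, -0.2834, -1.935)  len=2.5582
  (v7,v5,v6) [+-+] → (1.725, -0.2834, 1.935)–(1.725, -0.2834, 0.623158)  len=1.3118

Chained into 1 loop(s):
  loop 1: 8 segments, perimeter = 14.6400
Total perimeter = 14.640

loops=1 perimeter=14.640


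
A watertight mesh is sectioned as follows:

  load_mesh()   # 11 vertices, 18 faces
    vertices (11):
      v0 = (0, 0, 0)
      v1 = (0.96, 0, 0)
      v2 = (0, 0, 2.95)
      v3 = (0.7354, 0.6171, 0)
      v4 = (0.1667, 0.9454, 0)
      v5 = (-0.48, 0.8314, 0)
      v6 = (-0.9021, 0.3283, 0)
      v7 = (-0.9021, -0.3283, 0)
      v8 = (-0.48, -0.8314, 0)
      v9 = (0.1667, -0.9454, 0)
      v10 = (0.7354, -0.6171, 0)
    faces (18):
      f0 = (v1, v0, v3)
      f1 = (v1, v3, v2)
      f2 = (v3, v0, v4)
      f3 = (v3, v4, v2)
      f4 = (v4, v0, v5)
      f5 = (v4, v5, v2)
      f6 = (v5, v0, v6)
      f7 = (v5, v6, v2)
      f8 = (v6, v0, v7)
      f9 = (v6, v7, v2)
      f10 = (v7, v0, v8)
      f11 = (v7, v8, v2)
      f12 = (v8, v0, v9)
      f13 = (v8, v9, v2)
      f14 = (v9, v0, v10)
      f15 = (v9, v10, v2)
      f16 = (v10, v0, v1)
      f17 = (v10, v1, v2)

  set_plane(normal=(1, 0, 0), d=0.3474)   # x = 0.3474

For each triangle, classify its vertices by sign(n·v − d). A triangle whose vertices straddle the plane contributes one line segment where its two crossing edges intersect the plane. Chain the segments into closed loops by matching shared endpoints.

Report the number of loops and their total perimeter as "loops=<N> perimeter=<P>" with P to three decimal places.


loops=1 perimeter=5.858

Straddling triangles (8 of 18):
  (v1,v0,v3) [+-+] → (0.3474, 0, 0)–(0.3474, 0.291516, 0)  len=0.2915
  (v1,v3,v2) [++-] → (0.3474, 0.291516, 1.55643)–(0.3474, 0, 1.88247)  len=0.4374
  (v3,v0,v4) [+--] → (0.3474, 0.291516, 0)–(0.3474, 0.841085, 0)  len=0.5496
  (v3,v4,v2) [+--] → (0.3474, 0.841085, 0)–(0.3474, 0.291516, 1.55643)  len=1.6506
  (v9,v0,v10) [--+] → (0.3474, -0.291516, 0)–(0.3474, -0.841085, 0)  len=0.5496
  (v9,v10,v2) [-+-] → (0.3474, -0.841085, 0)–(0.3474, -0.291516, 1.55643)  len=1.6506
  (v10,v0,v1) [+-+] → (0.3474, -0.291516, 0)–(0.3474, 0, 0)  len=0.2915
  (v10,v1,v2) [++-] → (0.3474, 0, 1.88247)–(0.3474, -0.291516, 1.55643)  len=0.4374

Chained into 1 loop(s):
  loop 1: 8 segments, perimeter = 5.8581
Total perimeter = 5.858


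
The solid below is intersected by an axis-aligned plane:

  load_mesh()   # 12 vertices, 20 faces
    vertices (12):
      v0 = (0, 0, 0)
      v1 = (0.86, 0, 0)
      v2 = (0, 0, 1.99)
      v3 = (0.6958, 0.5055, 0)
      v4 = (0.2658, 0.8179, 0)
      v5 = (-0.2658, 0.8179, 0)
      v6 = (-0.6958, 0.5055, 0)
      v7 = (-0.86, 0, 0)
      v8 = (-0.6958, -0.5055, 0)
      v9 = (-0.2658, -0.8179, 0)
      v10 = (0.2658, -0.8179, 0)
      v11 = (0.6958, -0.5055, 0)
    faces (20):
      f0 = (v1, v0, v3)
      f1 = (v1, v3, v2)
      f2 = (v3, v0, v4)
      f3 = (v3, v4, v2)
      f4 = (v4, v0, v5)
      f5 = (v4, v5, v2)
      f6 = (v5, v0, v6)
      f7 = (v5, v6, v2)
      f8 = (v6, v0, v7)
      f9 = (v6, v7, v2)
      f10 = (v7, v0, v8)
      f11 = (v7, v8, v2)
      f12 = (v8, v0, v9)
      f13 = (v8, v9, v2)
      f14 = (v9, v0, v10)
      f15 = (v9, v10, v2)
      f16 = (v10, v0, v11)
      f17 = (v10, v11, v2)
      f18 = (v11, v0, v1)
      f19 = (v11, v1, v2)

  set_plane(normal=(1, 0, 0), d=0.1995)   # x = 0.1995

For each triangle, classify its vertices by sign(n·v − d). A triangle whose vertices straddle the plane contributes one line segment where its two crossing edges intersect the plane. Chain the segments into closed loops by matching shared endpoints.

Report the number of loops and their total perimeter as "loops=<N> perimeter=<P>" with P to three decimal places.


Straddling triangles (12 of 20):
  (v1,v0,v3) [+-+] → (0.1995, 0, 0)–(0.1995, 0.144937, 0)  len=0.1449
  (v1,v3,v2) [++-] → (0.1995, 0.144937, 1.41943)–(0.1995, 0, 1.52837)  len=0.1813
  (v3,v0,v4) [+-+] → (0.1995, 0.144937, 0)–(0.1995, 0.613887, 0)  len=0.4689
  (v3,v4,v2) [++-] → (0.1995, 0.613887, 0.496377)–(0.1995, 0.144937, 1.41943)  len=1.0353
  (v4,v0,v5) [+--] → (0.1995, 0.613887, 0)–(0.1995, 0.8179, 0)  len=0.2040
  (v4,v5,v2) [+--] → (0.1995, 0.8179, 0)–(0.1995, 0.613887, 0.496377)  len=0.5367
  (v9,v0,v10) [--+] → (0.1995, -0.613887, 0)–(0.1995, -0.8179, 0)  len=0.2040
  (v9,v10,v2) [-+-] → (0.1995, -0.8179, 0)–(0.1995, -0.613887, 0.496377)  len=0.5367
  (v10,v0,v11) [+-+] → (0.1995, -0.613887, 0)–(0.1995, -0.144937, 0)  len=0.4689
  (v10,v11,v2) [++-] → (0.1995, -0.144937, 1.41943)–(0.1995, -0.613887, 0.496377)  len=1.0353
  (v11,v0,v1) [+-+] → (0.1995, -0.144937, 0)–(0.1995, 0, 0)  len=0.1449
  (v11,v1,v2) [++-] → (0.1995, 0, 1.52837)–(0.1995, -0.144937, 1.41943)  len=0.1813

Chained into 1 loop(s):
  loop 1: 12 segments, perimeter = 5.1424
Total perimeter = 5.142

loops=1 perimeter=5.142


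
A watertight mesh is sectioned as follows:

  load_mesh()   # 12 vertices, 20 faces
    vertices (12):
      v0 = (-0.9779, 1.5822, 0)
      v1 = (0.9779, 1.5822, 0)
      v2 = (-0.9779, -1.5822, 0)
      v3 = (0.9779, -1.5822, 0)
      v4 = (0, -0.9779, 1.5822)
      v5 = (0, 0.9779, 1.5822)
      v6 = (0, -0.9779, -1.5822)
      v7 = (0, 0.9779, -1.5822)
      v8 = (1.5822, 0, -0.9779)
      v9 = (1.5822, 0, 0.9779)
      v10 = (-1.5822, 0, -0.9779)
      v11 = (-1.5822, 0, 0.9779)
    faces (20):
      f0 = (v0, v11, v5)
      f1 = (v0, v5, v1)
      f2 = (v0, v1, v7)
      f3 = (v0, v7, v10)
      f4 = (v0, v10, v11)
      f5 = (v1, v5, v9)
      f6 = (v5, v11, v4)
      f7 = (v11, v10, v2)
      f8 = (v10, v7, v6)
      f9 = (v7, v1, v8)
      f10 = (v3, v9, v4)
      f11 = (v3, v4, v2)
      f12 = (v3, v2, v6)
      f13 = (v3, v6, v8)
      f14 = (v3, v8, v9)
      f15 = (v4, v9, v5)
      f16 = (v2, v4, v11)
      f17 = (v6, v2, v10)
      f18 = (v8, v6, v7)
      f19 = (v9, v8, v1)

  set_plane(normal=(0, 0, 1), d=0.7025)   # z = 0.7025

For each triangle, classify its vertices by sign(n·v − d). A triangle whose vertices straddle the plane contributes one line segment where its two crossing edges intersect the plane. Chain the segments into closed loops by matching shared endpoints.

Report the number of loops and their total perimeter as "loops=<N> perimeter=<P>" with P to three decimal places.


loops=1 perimeter=8.995

Straddling triangles (10 of 20):
  (v0,v11,v5) [-++] → (-1.41201, 0.445585, 0.7025)–(-0.54371, 1.31389, 0.7025)  len=1.2280
  (v0,v5,v1) [-+-] → (-0.54371, 1.31389, 0.7025)–(0.54371, 1.31389, 0.7025)  len=1.0874
  (v0,v10,v11) [--+] → (-1.5822, 0, 0.7025)–(-1.41201, 0.445585, 0.7025)  len=0.4770
  (v1,v5,v9) [-++] → (0.54371, 1.31389, 0.7025)–(1.41201, 0.445585, 0.7025)  len=1.2280
  (v11,v10,v2) [+--] → (-1.5822, 0, 0.7025)–(-1.41201, -0.445585, 0.7025)  len=0.4770
  (v3,v9,v4) [-++] → (1.41201, -0.445585, 0.7025)–(0.54371, -1.31389, 0.7025)  len=1.2280
  (v3,v4,v2) [-+-] → (0.54371, -1.31389, 0.7025)–(-0.54371, -1.31389, 0.7025)  len=1.0874
  (v3,v8,v9) [--+] → (1.5822, 0, 0.7025)–(1.41201, -0.445585, 0.7025)  len=0.4770
  (v2,v4,v11) [-++] → (-0.54371, -1.31389, 0.7025)–(-1.41201, -0.445585, 0.7025)  len=1.2280
  (v9,v8,v1) [+--] → (1.5822, 0, 0.7025)–(1.41201, 0.445585, 0.7025)  len=0.4770

Chained into 1 loop(s):
  loop 1: 10 segments, perimeter = 8.9946
Total perimeter = 8.995


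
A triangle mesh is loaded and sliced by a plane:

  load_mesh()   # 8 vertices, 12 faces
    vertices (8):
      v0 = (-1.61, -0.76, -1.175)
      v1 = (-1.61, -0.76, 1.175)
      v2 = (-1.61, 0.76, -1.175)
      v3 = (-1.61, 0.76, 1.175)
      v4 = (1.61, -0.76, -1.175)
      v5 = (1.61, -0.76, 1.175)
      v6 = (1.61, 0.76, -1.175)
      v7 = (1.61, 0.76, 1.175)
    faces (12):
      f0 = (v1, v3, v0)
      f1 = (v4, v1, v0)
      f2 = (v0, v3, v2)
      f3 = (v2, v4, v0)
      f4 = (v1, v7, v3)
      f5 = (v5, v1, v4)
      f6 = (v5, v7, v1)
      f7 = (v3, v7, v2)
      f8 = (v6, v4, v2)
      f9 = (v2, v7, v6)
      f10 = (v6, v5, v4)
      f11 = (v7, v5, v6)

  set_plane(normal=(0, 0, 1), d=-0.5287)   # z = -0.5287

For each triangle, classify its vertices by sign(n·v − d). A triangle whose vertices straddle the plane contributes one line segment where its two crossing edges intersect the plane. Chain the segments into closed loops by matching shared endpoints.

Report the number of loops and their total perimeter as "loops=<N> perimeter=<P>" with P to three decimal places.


Straddling triangles (8 of 12):
  (v1,v3,v0) [++-] → (-1.61, -0.341968, -0.5287)–(-1.61, -0.76, -0.5287)  len=0.4180
  (v4,v1,v0) [-+-] → (0.724431, -0.76, -0.5287)–(-1.61, -0.76, -0.5287)  len=2.3344
  (v0,v3,v2) [-+-] → (-1.61, -0.341968, -0.5287)–(-1.61, 0.76, -0.5287)  len=1.1020
  (v5,v1,v4) [++-] → (0.724431, -0.76, -0.5287)–(1.61, -0.76, -0.5287)  len=0.8856
  (v3,v7,v2) [++-] → (-0.724431, 0.76, -0.5287)–(-1.61, 0.76, -0.5287)  len=0.8856
  (v2,v7,v6) [-+-] → (-0.724431, 0.76, -0.5287)–(1.61, 0.76, -0.5287)  len=2.3344
  (v6,v5,v4) [-+-] → (1.61, 0.341968, -0.5287)–(1.61, -0.76, -0.5287)  len=1.1020
  (v7,v5,v6) [++-] → (1.61, 0.341968, -0.5287)–(1.61, 0.76, -0.5287)  len=0.4180

Chained into 1 loop(s):
  loop 1: 8 segments, perimeter = 9.4800
Total perimeter = 9.480

loops=1 perimeter=9.480


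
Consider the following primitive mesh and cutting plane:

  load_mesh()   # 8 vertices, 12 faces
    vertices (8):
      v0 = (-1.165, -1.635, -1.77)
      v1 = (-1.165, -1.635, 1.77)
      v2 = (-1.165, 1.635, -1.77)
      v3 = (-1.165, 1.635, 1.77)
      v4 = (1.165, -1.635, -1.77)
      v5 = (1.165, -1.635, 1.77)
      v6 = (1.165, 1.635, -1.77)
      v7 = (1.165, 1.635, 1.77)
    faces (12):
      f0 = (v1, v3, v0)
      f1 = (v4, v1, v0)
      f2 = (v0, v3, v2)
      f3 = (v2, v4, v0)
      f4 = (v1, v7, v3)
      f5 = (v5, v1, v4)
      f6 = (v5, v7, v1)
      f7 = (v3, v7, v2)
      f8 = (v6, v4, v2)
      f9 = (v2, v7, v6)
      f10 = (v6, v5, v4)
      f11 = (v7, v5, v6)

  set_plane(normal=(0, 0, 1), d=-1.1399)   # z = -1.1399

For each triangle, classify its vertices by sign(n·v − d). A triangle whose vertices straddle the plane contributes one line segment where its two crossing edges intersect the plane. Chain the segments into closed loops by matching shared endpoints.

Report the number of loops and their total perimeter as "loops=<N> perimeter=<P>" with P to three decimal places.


loops=1 perimeter=11.200

Straddling triangles (8 of 12):
  (v1,v3,v0) [++-] → (-1.165, -1.05296, -1.1399)–(-1.165, -1.635, -1.1399)  len=0.5820
  (v4,v1,v0) [-+-] → (0.750273, -1.635, -1.1399)–(-1.165, -1.635, -1.1399)  len=1.9153
  (v0,v3,v2) [-+-] → (-1.165, -1.05296, -1.1399)–(-1.165, 1.635, -1.1399)  len=2.6880
  (v5,v1,v4) [++-] → (0.750273, -1.635, -1.1399)–(1.165, -1.635, -1.1399)  len=0.4147
  (v3,v7,v2) [++-] → (-0.750273, 1.635, -1.1399)–(-1.165, 1.635, -1.1399)  len=0.4147
  (v2,v7,v6) [-+-] → (-0.750273, 1.635, -1.1399)–(1.165, 1.635, -1.1399)  len=1.9153
  (v6,v5,v4) [-+-] → (1.165, 1.05296, -1.1399)–(1.165, -1.635, -1.1399)  len=2.6880
  (v7,v5,v6) [++-] → (1.165, 1.05296, -1.1399)–(1.165, 1.635, -1.1399)  len=0.5820

Chained into 1 loop(s):
  loop 1: 8 segments, perimeter = 11.2000
Total perimeter = 11.200


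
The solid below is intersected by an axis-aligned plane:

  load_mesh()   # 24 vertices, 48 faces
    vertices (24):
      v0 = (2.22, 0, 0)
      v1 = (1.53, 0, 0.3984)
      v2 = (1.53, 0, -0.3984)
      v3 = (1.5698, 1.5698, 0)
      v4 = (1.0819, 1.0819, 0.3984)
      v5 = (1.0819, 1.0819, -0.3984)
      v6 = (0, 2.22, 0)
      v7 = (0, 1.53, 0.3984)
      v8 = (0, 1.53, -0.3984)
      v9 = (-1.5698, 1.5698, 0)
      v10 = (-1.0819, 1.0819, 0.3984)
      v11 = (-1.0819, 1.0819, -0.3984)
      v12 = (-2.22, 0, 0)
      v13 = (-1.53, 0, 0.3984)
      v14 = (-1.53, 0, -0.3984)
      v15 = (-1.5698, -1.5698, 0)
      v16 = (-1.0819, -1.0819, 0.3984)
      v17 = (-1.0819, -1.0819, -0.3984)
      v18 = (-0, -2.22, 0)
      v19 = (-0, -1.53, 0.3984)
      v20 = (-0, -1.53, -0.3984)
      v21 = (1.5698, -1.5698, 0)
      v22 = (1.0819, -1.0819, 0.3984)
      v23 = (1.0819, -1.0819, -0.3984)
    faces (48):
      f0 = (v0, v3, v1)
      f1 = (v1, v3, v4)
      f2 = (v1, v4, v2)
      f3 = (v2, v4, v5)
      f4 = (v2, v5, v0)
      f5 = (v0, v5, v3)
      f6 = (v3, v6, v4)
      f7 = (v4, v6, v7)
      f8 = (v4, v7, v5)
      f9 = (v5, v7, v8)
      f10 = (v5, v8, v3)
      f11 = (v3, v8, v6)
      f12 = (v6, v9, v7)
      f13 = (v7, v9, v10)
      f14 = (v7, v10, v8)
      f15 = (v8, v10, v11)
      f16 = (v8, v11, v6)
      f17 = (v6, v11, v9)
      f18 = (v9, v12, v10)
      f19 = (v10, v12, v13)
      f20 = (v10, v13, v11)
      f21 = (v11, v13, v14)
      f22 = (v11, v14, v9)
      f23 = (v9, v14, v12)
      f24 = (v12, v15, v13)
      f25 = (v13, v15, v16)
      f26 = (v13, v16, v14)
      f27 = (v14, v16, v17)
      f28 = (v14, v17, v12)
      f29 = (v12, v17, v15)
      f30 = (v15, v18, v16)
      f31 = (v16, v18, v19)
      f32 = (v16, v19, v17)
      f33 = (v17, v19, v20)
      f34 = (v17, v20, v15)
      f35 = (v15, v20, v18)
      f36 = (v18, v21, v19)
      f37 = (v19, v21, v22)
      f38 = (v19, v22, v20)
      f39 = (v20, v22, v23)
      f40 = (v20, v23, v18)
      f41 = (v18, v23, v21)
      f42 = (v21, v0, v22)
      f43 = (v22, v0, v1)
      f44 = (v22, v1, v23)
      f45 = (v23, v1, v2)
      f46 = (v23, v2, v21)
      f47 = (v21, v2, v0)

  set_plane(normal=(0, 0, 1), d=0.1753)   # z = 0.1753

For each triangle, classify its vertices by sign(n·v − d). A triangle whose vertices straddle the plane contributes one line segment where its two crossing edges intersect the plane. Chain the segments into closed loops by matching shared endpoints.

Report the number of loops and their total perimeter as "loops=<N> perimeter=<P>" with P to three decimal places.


Straddling triangles (32 of 48):
  (v0,v3,v1) [--+] → (1.55229, 0.879072, 0.1753)–(1.91639, 0, 0.1753)  len=0.9515
  (v1,v3,v4) [+-+] → (1.55229, 0.879072, 0.1753)–(1.35512, 1.35512, 0.1753)  len=0.5153
  (v1,v4,v2) [++-] → (1.20737, 0.778973, 0.1753)–(1.53, 0, 0.1753)  len=0.8431
  (v2,v4,v5) [-+-] → (1.20737, 0.778973, 0.1753)–(1.0819, 1.0819, 0.1753)  len=0.3279
  (v3,v6,v4) [--+] → (0.476047, 1.71922, 0.1753)–(1.35512, 1.35512, 0.1753)  len=0.9515
  (v4,v6,v7) [+-+] → (0.476047, 1.71922, 0.1753)–(0, 1.91639, 0.1753)  len=0.5153
  (v4,v7,v5) [++-] → (0.302927, 1.40453, 0.1753)–(1.0819, 1.0819, 0.1753)  len=0.8431
  (v5,v7,v8) [-+-] → (0.302927, 1.40453, 0.1753)–(0, 1.53, 0.1753)  len=0.3279
  (v6,v9,v7) [--+] → (-0.879072, 1.55229, 0.1753)–(0, 1.91639, 0.1753)  len=0.9515
  (v7,v9,v10) [+-+] → (-0.879072, 1.55229, 0.1753)–(-1.35512, 1.35512, 0.1753)  len=0.5153
  (v7,v10,v8) [++-] → (-0.778973, 1.20737, 0.1753)–(0, 1.53, 0.1753)  len=0.8431
  (v8,v10,v11) [-+-] → (-0.778973, 1.20737, 0.1753)–(-1.0819, 1.0819, 0.1753)  len=0.3279
  (v9,v12,v10) [--+] → (-1.71922, 0.476047, 0.1753)–(-1.35512, 1.35512, 0.1753)  len=0.9515
  (v10,v12,v13) [+-+] → (-1.71922, 0.476047, 0.1753)–(-1.91639, 0, 0.1753)  len=0.5153
  (v10,v13,v11) [++-] → (-1.40453, 0.302927, 0.1753)–(-1.0819, 1.0819, 0.1753)  len=0.8431
  (v11,v13,v14) [-+-] → (-1.40453, 0.302927, 0.1753)–(-1.53, 0, 0.1753)  len=0.3279
  (v12,v15,v13) [--+] → (-1.55229, -0.879072, 0.1753)–(-1.91639, 0, 0.1753)  len=0.9515
  (v13,v15,v16) [+-+] → (-1.55229, -0.879072, 0.1753)–(-1.35512, -1.35512, 0.1753)  len=0.5153
  (v13,v16,v14) [++-] → (-1.20737, -0.778973, 0.1753)–(-1.53, 0, 0.1753)  len=0.8431
  (v14,v16,v17) [-+-] → (-1.20737, -0.778973, 0.1753)–(-1.0819, -1.0819, 0.1753)  len=0.3279
  (v15,v18,v16) [--+] → (-0.476047, -1.71922, 0.1753)–(-1.35512, -1.35512, 0.1753)  len=0.9515
  (v16,v18,v19) [+-+] → (-0.476047, -1.71922, 0.1753)–(0, -1.91639, 0.1753)  len=0.5153
  (v16,v19,v17) [++-] → (-0.302927, -1.40453, 0.1753)–(-1.0819, -1.0819, 0.1753)  len=0.8431
  (v17,v19,v20) [-+-] → (-0.302927, -1.40453, 0.1753)–(0, -1.53, 0.1753)  len=0.3279
  (v18,v21,v19) [--+] → (0.879072, -1.55229, 0.1753)–(0, -1.91639, 0.1753)  len=0.9515
  (v19,v21,v22) [+-+] → (0.879072, -1.55229, 0.1753)–(1.35512, -1.35512, 0.1753)  len=0.5153
  (v19,v22,v20) [++-] → (0.778973, -1.20737, 0.1753)–(0, -1.53, 0.1753)  len=0.8431
  (v20,v22,v23) [-+-] → (0.778973, -1.20737, 0.1753)–(1.0819, -1.0819, 0.1753)  len=0.3279
  (v21,v0,v22) [--+] → (1.71922, -0.476047, 0.1753)–(1.35512, -1.35512, 0.1753)  len=0.9515
  (v22,v0,v1) [+-+] → (1.71922, -0.476047, 0.1753)–(1.91639, 0, 0.1753)  len=0.5153
  (v22,v1,v23) [++-] → (1.40453, -0.302927, 0.1753)–(1.0819, -1.0819, 0.1753)  len=0.8431
  (v23,v1,v2) [-+-] → (1.40453, -0.302927, 0.1753)–(1.53, 0, 0.1753)  len=0.3279

Chained into 2 loop(s):
  loop 1: 16 segments, perimeter = 11.7341
  loop 2: 16 segments, perimeter = 9.3682
Total perimeter = 21.102

loops=2 perimeter=21.102


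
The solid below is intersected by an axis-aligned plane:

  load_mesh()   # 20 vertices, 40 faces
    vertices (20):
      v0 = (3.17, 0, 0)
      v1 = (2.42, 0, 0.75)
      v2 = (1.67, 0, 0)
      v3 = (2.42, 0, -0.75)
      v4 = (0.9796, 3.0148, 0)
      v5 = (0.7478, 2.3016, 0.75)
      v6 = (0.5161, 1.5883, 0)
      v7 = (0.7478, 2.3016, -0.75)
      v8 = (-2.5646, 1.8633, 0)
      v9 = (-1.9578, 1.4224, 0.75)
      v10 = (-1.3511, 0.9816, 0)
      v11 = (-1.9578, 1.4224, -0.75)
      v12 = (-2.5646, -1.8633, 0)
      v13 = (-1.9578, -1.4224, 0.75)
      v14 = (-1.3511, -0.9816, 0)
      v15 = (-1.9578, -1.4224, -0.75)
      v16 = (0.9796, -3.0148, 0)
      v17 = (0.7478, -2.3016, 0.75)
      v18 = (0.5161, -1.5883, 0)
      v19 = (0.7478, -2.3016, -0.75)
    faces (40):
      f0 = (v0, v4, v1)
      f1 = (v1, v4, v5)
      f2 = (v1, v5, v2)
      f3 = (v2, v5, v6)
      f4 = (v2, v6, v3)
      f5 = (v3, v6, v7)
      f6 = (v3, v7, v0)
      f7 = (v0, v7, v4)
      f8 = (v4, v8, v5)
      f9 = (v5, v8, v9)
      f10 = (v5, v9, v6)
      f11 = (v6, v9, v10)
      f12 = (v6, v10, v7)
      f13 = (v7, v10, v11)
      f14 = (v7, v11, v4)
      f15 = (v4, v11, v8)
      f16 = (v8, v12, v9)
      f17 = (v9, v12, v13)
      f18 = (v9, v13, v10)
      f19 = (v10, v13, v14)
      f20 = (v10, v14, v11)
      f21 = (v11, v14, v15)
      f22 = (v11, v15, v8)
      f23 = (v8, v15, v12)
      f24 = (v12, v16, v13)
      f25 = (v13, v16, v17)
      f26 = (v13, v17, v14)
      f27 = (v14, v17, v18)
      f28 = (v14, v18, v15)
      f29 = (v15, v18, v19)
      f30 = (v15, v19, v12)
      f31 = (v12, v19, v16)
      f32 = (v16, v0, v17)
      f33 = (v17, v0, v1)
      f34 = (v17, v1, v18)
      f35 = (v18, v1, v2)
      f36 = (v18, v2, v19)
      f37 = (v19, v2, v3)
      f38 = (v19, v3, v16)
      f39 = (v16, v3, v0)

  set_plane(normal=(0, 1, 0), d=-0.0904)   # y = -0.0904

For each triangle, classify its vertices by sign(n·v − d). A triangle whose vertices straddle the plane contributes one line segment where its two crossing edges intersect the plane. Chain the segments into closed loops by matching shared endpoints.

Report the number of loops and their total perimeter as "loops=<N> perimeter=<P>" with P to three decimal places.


Straddling triangles (16 of 40):
  (v8,v12,v9) [+-+] → (-2.5646, -0.0904, 0)–(-2.23718, -0.0904, 0.404685)  len=0.5206
  (v9,v12,v13) [+--] → (-2.23718, -0.0904, 0.404685)–(-1.9578, -0.0904, 0.75)  len=0.4442
  (v9,v13,v10) [+-+] → (-1.9578, -0.0904, 0.75)–(-1.62164, -0.0904, 0.334443)  len=0.5345
  (v10,v13,v14) [+--] → (-1.62164, -0.0904, 0.334443)–(-1.3511, -0.0904, 0)  len=0.4302
  (v10,v14,v11) [+-+] → (-1.3511, -0.0904, 0)–(-1.57601, -0.0904, -0.278037)  len=0.3576
  (v11,v14,v15) [+--] → (-1.57601, -0.0904, -0.278037)–(-1.9578, -0.0904, -0.75)  len=0.6071
  (v11,v15,v8) [+-+] → (-1.9578, -0.0904, -0.75)–(-2.20379, -0.0904, -0.445955)  len=0.3911
  (v8,v15,v12) [+--] → (-2.20379, -0.0904, -0.445955)–(-2.5646, -0.0904, 0)  len=0.5736
  (v16,v0,v17) [-+-] → (3.10432, -0.0904, 0)–(3.07486, -0.0904, 0.0294578)  len=0.0417
  (v17,v0,v1) [-++] → (3.07486, -0.0904, 0.0294578)–(2.35432, -0.0904, 0.75)  len=1.0190
  (v17,v1,v18) [-+-] → (2.35432, -0.0904, 0.75)–(2.31164, -0.0904, 0.707313)  len=0.0604
  (v18,v1,v2) [-++] → (2.31164, -0.0904, 0.707313)–(1.60432, -0.0904, 0)  len=1.0003
  (v18,v2,v19) [-+-] → (1.60432, -0.0904, 0)–(1.63378, -0.0904, -0.0294578)  len=0.0417
  (v19,v2,v3) [-++] → (1.63378, -0.0904, -0.0294578)–(2.35432, -0.0904, -0.75)  len=1.0190
  (v19,v3,v16) [-+-] → (2.35432, -0.0904, -0.75)–(2.37681, -0.0904, -0.727511)  len=0.0318
  (v16,v3,v0) [-++] → (2.37681, -0.0904, -0.727511)–(3.10432, -0.0904, 0)  len=1.0289

Chained into 2 loop(s):
  loop 1: 8 segments, perimeter = 3.8588
  loop 2: 8 segments, perimeter = 4.2426
Total perimeter = 8.101

loops=2 perimeter=8.101


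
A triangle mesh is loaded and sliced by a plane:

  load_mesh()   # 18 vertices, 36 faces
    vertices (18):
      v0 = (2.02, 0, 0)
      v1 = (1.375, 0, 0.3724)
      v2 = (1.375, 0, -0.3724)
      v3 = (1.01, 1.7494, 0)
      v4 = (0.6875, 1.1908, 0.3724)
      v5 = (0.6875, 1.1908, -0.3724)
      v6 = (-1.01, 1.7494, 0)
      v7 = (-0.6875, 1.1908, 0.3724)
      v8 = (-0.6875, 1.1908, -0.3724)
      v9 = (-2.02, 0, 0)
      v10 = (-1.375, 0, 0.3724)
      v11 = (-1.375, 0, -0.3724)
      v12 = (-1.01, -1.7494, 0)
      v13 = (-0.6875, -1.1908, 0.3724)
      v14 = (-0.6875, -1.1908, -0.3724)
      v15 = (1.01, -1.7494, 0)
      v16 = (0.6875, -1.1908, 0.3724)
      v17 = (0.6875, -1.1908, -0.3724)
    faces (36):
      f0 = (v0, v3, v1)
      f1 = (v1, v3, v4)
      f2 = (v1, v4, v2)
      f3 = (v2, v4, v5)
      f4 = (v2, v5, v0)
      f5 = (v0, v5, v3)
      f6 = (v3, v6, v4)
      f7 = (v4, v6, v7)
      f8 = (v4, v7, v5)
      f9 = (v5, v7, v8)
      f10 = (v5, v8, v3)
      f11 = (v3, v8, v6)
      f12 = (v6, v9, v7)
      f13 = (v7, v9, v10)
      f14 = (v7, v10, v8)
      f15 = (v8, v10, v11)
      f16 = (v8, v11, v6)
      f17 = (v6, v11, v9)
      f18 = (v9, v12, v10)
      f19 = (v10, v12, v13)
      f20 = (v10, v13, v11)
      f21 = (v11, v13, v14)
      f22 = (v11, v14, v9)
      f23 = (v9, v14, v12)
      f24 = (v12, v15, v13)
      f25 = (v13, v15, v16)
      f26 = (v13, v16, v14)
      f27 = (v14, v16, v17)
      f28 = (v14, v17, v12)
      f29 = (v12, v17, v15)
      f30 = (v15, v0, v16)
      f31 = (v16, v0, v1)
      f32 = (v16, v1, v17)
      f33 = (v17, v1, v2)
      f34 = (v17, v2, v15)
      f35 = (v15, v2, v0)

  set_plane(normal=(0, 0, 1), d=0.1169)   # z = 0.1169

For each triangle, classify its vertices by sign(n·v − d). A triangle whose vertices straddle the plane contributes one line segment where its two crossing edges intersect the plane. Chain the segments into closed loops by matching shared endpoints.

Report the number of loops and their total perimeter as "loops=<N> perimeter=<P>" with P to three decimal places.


Straddling triangles (24 of 36):
  (v0,v3,v1) [--+] → (1.12458, 1.20025, 0.1169)–(1.81753, 0, 0.1169)  len=1.3859
  (v1,v3,v4) [+-+] → (1.12458, 1.20025, 0.1169)–(0.908764, 1.57405, 0.1169)  len=0.4316
  (v1,v4,v2) [++-] → (0.923344, 0.782302, 0.1169)–(1.375, 0, 0.1169)  len=0.9033
  (v2,v4,v5) [-+-] → (0.923344, 0.782302, 0.1169)–(0.6875, 1.1908, 0.1169)  len=0.4717
  (v3,v6,v4) [--+] → (-0.477138, 1.57405, 0.1169)–(0.908764, 1.57405, 0.1169)  len=1.3859
  (v4,v6,v7) [+-+] → (-0.477138, 1.57405, 0.1169)–(-0.908764, 1.57405, 0.1169)  len=0.4316
  (v4,v7,v5) [++-] → (-0.215813, 1.1908, 0.1169)–(0.6875, 1.1908, 0.1169)  len=0.9033
  (v5,v7,v8) [-+-] → (-0.215813, 1.1908, 0.1169)–(-0.6875, 1.1908, 0.1169)  len=0.4717
  (v6,v9,v7) [--+] → (-1.60172, 0.373804, 0.1169)–(-0.908764, 1.57405, 0.1169)  len=1.3859
  (v7,v9,v10) [+-+] → (-1.60172, 0.373804, 0.1169)–(-1.81753, 0, 0.1169)  len=0.4316
  (v7,v10,v8) [++-] → (-1.13916, 0.408498, 0.1169)–(-0.6875, 1.1908, 0.1169)  len=0.9033
  (v8,v10,v11) [-+-] → (-1.13916, 0.408498, 0.1169)–(-1.375, 0, 0.1169)  len=0.4717
  (v9,v12,v10) [--+] → (-1.12458, -1.20025, 0.1169)–(-1.81753, 0, 0.1169)  len=1.3859
  (v10,v12,v13) [+-+] → (-1.12458, -1.20025, 0.1169)–(-0.908764, -1.57405, 0.1169)  len=0.4316
  (v10,v13,v11) [++-] → (-0.923344, -0.782302, 0.1169)–(-1.375, 0, 0.1169)  len=0.9033
  (v11,v13,v14) [-+-] → (-0.923344, -0.782302, 0.1169)–(-0.6875, -1.1908, 0.1169)  len=0.4717
  (v12,v15,v13) [--+] → (0.477138, -1.57405, 0.1169)–(-0.908764, -1.57405, 0.1169)  len=1.3859
  (v13,v15,v16) [+-+] → (0.477138, -1.57405, 0.1169)–(0.908764, -1.57405, 0.1169)  len=0.4316
  (v13,v16,v14) [++-] → (0.215813, -1.1908, 0.1169)–(-0.6875, -1.1908, 0.1169)  len=0.9033
  (v14,v16,v17) [-+-] → (0.215813, -1.1908, 0.1169)–(0.6875, -1.1908, 0.1169)  len=0.4717
  (v15,v0,v16) [--+] → (1.60172, -0.373804, 0.1169)–(0.908764, -1.57405, 0.1169)  len=1.3859
  (v16,v0,v1) [+-+] → (1.60172, -0.373804, 0.1169)–(1.81753, 0, 0.1169)  len=0.4316
  (v16,v1,v17) [++-] → (1.13916, -0.408498, 0.1169)–(0.6875, -1.1908, 0.1169)  len=0.9033
  (v17,v1,v2) [-+-] → (1.13916, -0.408498, 0.1169)–(1.375, 0, 0.1169)  len=0.4717

Chained into 2 loop(s):
  loop 1: 12 segments, perimeter = 10.9053
  loop 2: 12 segments, perimeter = 8.2501
Total perimeter = 19.155

loops=2 perimeter=19.155
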